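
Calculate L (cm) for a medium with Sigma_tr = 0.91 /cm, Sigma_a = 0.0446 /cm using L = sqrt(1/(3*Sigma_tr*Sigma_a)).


D = 1 / (3 * Sigma_tr) = 1 / (3 * 0.91) = 0.3663004 cm
L = sqrt(D / Sigma_a)
L = sqrt(0.3663004 / 0.0446)
L = 2.8658 cm

2.8658


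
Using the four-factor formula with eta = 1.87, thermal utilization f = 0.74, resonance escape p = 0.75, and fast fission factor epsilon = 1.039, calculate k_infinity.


k_inf = eta * f * p * epsilon
k_inf = 1.87 * 0.74 * 0.75 * 1.039
k_inf = 1.0783

1.0783


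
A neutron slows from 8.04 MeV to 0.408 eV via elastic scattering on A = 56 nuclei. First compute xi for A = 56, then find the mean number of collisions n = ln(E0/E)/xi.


xi = 1 + (A-1)^2/(2A)*ln((A-1)/(A+1)) = 0.03529286 (for A = 56)
n = ln(E0/E) / xi
n = ln(8.04e6 / 0.408) / 0.03529286
n = ln(1.970588e+07) / 0.03529286 = 475.92

475.92


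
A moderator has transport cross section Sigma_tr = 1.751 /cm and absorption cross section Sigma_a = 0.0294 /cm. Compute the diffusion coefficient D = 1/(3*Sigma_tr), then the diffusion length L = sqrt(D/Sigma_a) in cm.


D = 1 / (3 * Sigma_tr) = 1 / (3 * 1.751) = 0.1903674 cm
L = sqrt(D / Sigma_a)
L = sqrt(0.1903674 / 0.0294)
L = 2.5446 cm

2.5446


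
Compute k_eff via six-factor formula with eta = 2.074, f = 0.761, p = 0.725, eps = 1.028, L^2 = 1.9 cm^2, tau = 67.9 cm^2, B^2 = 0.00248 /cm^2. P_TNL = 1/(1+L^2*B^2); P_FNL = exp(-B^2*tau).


k_inf = eta*f*p*eps = 2.074*0.761*0.725*1.028 = 1.176317
P_TNL = 1/(1 + L^2*B^2) = 1/(1 + 1.9*0.00248) = 0.9953101
P_FNL = exp(-B^2*tau) = exp(-0.00248*67.9) = 0.8450225
k_eff = k_inf * P_TNL * P_FNL = 1.176317 * 0.9953101 * 0.8450225
k_eff = 0.98935

0.98935


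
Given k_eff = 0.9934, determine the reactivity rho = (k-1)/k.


rho = (k_eff - 1) / k_eff
rho = (0.9934 - 1) / 0.9934
rho = -0.0066438

-0.0066438


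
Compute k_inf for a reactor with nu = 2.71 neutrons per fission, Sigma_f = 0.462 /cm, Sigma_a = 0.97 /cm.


k_inf = nu * Sigma_f / Sigma_a
k_inf = 2.71 * 0.462 / 0.97
k_inf = 1.2907

1.2907


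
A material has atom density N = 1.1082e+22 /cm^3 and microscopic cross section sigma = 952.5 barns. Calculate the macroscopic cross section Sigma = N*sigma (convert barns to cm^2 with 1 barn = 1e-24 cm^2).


Sigma = N * sigma_barns * 1e-24
Sigma = 1.1082e+22 * 952.5 * 1e-24
Sigma = 10.556 /cm

10.556


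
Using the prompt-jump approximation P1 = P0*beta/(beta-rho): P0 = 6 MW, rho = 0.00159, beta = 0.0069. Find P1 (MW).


P1/P0 = beta / (beta - rho)
P1/P0 = 0.0069 / (0.0069 - 0.00159) = 1.299435
P1 = 6 * 1.299435 = 7.7966 MW

7.7966


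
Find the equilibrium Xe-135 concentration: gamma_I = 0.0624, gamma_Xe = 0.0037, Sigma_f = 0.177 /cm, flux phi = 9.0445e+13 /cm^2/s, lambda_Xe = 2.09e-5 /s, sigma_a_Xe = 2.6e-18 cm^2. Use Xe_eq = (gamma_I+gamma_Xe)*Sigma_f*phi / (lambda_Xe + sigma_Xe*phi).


Xe_eq = (gamma_I + gamma_Xe) * Sigma_f * phi / (lambda_Xe + sigma_Xe * phi)
Numerator = (0.0624 + 0.0037) * 0.177 * 9.0445e+13 = 1.058179e+12
Denominator = 2.09e-5 + 2.6e-18 * 9.0445e+13 = 2.560570e-04
Xe_eq = 1.058179e+12 / 2.560570e-04 = 4.1326e+15 /cm^3

4.1326e+15


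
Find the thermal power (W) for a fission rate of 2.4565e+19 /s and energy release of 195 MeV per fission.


P = fission_rate * E_MeV * 1.602e-13
P = 2.4565e+19 * 195 * 1.602e-13
P = 7.6739e+08 W

7.6739e+08


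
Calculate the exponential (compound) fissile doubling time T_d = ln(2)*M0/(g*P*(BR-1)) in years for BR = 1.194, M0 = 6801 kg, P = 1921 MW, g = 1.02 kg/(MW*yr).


Breeding gain G = BR - 1 = 1.194 - 1 = 0.194
Fissile production rate = g * P * G = 1.02 * 1921 * 0.194 = 380.12748 kg/yr
T_d = ln(2) * M0 / (g * P * G)
T_d = ln(2) * 6801 / 380.12748 = 12.401 yr

12.401


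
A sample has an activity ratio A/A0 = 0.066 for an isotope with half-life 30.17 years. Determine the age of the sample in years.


lambda = ln(2) / t_half = ln(2) / 30.17 = 0.02297472 /yr
t = -ln(A/A0) / lambda
t = -ln(0.066) / 0.02297472
t = 118.31 yr

118.31


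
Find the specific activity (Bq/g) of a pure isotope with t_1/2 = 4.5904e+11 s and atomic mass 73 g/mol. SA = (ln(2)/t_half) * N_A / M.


lambda = ln(2) / t_half = ln(2) / 4.5904e+11 = 1.509993e-12 /s
SA = lambda * N_A / M
SA = 1.509993e-12 * 6.022e23 / 73
SA = 1.2456e+10 Bq/g

1.2456e+10


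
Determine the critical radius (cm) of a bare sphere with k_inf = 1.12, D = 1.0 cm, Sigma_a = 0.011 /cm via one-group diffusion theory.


L^2 = D / Sigma_a = 1.0 / 0.011 = 90.90909 cm^2
B_m^2 = (k_inf - 1) / L^2 = (1.12 - 1) / 90.90909 = 0.001320000 /cm^2
For a bare sphere: B_g = pi/R, so R_c = pi / sqrt(B_m^2)
R_c = pi / sqrt(0.001320000) = 86.469 cm

86.469


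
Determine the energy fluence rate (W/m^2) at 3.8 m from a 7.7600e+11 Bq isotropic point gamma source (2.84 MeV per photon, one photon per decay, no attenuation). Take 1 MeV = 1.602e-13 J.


psi = A * E * 1.602e-13 / (4*pi*r^2)
psi = 7.7600e+11 * 2.84 * 1.602e-13 / (4*pi*3.8^2)
psi = 0.0019457 W/m^2

0.0019457


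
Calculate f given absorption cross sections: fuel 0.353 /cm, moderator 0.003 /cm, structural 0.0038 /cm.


f = Sigma_a_fuel / (Sigma_a_fuel + Sigma_a_mod + Sigma_a_other)
f = 0.353 / (0.353 + 0.003 + 0.0038)
f = 0.98110

0.98110


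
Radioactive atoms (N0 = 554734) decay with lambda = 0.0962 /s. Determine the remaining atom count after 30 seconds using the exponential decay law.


N = N0 * exp(-lambda * t)
N = 554734 * exp(-0.0962 * 30)
N = 30954

30954


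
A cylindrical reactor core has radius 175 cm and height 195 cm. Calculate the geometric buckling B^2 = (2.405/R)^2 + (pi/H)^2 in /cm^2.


B^2 = (2.405/R)^2 + (pi/H)^2
B^2 = (2.405/175)^2 + (pi/195)^2
B^2 = 4.4842e-04 /cm^2

4.4842e-04


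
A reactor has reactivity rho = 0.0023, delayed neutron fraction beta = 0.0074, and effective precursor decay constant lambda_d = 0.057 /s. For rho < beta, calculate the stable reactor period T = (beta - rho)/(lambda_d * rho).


T = (beta - rho) / (lambda_d * rho)
T = (0.0074 - 0.0023) / (0.057 * 0.0023)
T = 38.902 s

38.902


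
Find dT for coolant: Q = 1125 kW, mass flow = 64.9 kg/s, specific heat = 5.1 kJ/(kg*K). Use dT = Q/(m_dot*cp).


dT = Q / (m_dot * cp)
dT = 1125 / (64.9 * 5.1)
dT = 3.3989 C

3.3989


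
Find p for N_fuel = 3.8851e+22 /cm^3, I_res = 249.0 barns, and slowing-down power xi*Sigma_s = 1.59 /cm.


p = exp(-N * I * 1e-24 / (xi*Sigma_s))
p = exp(-3.8851e+22 * 249.0 * 1e-24 / 1.59)
p = 0.0022786

0.0022786


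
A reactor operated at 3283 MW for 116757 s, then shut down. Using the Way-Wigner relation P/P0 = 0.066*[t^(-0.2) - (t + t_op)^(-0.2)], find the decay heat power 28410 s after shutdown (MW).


P/P0 = 0.066 * [t^(-0.2) - (t + t_op)^(-0.2)]
P/P0 = 0.066 * [28410^(-0.2) - (28410 + 116757)^(-0.2)]
P/P0 = 0.066 * [0.1286192 - 0.09281676] = 0.002362961
P = 3283 * 0.002362961 = 7.7576 MW

7.7576


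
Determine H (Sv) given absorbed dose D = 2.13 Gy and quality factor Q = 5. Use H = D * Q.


H = D * Q
H = 2.13 * 5
H = 10.650 Sv

10.650


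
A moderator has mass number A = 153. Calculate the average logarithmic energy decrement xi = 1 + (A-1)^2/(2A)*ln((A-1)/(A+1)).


xi = 1 + (A-1)^2/(2A) * ln((A-1)/(A+1))
xi = 1 + (153-1)^2/(2*153) * ln((153-1)/(153 +1))
xi = 0.013015

0.013015


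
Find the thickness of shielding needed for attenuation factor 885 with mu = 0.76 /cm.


x = ln(factor) / mu
x = ln(885) / 0.76
x = 8.9284 cm

8.9284


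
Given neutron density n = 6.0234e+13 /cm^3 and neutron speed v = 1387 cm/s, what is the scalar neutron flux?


phi = n * v
phi = 6.0234e+13 * 1387
phi = 8.3545e+16 /cm^2/s

8.3545e+16


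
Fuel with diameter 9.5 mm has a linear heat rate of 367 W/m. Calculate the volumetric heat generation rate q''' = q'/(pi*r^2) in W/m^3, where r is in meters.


r = D / 2 / 1000 = 9.5 / 2 / 1000 = 0.00475 m
q''' = q' / (pi * r^2)
q''' = 367 / (pi * 0.00475^2)
q''' = 5.1776e+06 W/m^3

5.1776e+06


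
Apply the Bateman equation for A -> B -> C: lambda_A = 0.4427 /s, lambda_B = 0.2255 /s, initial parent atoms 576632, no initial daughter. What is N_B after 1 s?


N_B(t) = lambda_A * N_A0 / (lambda_B - lambda_A) * [exp(-lambda_A*t) - exp(-lambda_B*t)]
exp(-0.4427*1) = 0.6422999; exp(-0.2255*1) = 0.7981171
N_B = 0.4427 * 576632 / (0.2255 - 0.4427) * (0.6422999 - 0.7981171)
N_B = 183132

183132


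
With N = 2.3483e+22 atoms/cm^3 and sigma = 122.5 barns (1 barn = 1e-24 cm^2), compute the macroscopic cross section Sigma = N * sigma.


Sigma = N * sigma_barns * 1e-24
Sigma = 2.3483e+22 * 122.5 * 1e-24
Sigma = 2.8767 /cm

2.8767


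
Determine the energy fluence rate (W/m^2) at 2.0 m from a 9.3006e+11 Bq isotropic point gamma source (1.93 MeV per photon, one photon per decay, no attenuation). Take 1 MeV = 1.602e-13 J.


psi = A * E * 1.602e-13 / (4*pi*r^2)
psi = 9.3006e+11 * 1.93 * 1.602e-13 / (4*pi*2.0^2)
psi = 0.0057209 W/m^2

0.0057209


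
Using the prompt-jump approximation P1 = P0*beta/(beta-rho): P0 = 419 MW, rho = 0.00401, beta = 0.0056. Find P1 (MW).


P1/P0 = beta / (beta - rho)
P1/P0 = 0.0056 / (0.0056 - 0.00401) = 3.522013
P1 = 419 * 3.522013 = 1475.7 MW

1475.7


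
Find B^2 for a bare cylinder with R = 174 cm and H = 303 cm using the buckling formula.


B^2 = (2.405/R)^2 + (pi/H)^2
B^2 = (2.405/174)^2 + (pi/303)^2
B^2 = 2.9854e-04 /cm^2

2.9854e-04


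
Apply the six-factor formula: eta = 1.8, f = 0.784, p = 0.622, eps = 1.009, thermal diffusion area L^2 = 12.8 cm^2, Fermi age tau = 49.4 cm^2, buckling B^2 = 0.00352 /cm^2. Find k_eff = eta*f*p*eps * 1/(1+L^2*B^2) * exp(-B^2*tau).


k_inf = eta*f*p*eps = 1.8*0.784*0.622*1.009 = 0.8856663
P_TNL = 1/(1 + L^2*B^2) = 1/(1 + 12.8*0.00352) = 0.9568865
P_FNL = exp(-B^2*tau) = exp(-0.00352*49.4) = 0.8403910
k_eff = k_inf * P_TNL * P_FNL = 0.8856663 * 0.9568865 * 0.8403910
k_eff = 0.71222

0.71222


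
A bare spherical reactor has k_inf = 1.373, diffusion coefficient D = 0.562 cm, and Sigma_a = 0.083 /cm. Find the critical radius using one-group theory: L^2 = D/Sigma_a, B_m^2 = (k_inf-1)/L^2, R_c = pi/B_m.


L^2 = D / Sigma_a = 0.562 / 0.083 = 6.771084 cm^2
B_m^2 = (k_inf - 1) / L^2 = (1.373 - 1) / 6.771084 = 0.05508719 /cm^2
For a bare sphere: B_g = pi/R, so R_c = pi / sqrt(B_m^2)
R_c = pi / sqrt(0.05508719) = 13.385 cm

13.385


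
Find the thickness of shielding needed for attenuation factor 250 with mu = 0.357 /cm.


x = ln(factor) / mu
x = ln(250) / 0.357
x = 15.466 cm

15.466


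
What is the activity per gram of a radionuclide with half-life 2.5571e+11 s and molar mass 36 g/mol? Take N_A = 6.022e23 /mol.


lambda = ln(2) / t_half = ln(2) / 2.5571e+11 = 2.710677e-12 /s
SA = lambda * N_A / M
SA = 2.710677e-12 * 6.022e23 / 36
SA = 4.5344e+10 Bq/g

4.5344e+10


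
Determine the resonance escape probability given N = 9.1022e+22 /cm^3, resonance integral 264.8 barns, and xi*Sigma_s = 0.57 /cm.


p = exp(-N * I * 1e-24 / (xi*Sigma_s))
p = exp(-9.1022e+22 * 264.8 * 1e-24 / 0.57)
p = 4.3224e-19

4.3224e-19


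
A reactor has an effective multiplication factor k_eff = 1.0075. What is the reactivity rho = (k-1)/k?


rho = (k_eff - 1) / k_eff
rho = (1.0075 - 1) / 1.0075
rho = 0.0074442

0.0074442


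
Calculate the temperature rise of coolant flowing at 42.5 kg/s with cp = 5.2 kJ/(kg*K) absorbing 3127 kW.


dT = Q / (m_dot * cp)
dT = 3127 / (42.5 * 5.2)
dT = 14.149 C

14.149


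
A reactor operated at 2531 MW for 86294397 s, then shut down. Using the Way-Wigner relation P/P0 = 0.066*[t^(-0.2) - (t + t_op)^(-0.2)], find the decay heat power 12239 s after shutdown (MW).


P/P0 = 0.066 * [t^(-0.2) - (t + t_op)^(-0.2)]
P/P0 = 0.066 * [12239^(-0.2) - (12239 + 86294397)^(-0.2)]
P/P0 = 0.066 * [0.1522127 - 0.02586969] = 0.008338639
P = 2531 * 0.008338639 = 21.105 MW

21.105


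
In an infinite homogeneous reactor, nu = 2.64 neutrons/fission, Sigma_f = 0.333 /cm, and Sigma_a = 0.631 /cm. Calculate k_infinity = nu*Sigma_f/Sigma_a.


k_inf = nu * Sigma_f / Sigma_a
k_inf = 2.64 * 0.333 / 0.631
k_inf = 1.3932

1.3932


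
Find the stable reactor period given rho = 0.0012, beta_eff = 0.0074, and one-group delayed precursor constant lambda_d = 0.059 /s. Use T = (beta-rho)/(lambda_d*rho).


T = (beta - rho) / (lambda_d * rho)
T = (0.0074 - 0.0012) / (0.059 * 0.0012)
T = 87.571 s

87.571


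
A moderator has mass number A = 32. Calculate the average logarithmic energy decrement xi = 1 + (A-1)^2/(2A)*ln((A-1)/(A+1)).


xi = 1 + (A-1)^2/(2A) * ln((A-1)/(A+1))
xi = 1 + (32-1)^2/(2*32) * ln((32-1)/(32 +1))
xi = 0.061218

0.061218


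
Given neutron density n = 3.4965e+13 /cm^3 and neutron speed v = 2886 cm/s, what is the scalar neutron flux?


phi = n * v
phi = 3.4965e+13 * 2886
phi = 1.0091e+17 /cm^2/s

1.0091e+17


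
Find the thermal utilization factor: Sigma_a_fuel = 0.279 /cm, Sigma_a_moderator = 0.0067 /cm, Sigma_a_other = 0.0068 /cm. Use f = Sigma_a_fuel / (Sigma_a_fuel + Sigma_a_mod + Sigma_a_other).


f = Sigma_a_fuel / (Sigma_a_fuel + Sigma_a_mod + Sigma_a_other)
f = 0.279 / (0.279 + 0.0067 + 0.0068)
f = 0.95385

0.95385


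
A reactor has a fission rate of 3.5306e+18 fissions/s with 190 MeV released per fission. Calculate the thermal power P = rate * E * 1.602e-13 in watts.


P = fission_rate * E_MeV * 1.602e-13
P = 3.5306e+18 * 190 * 1.602e-13
P = 1.0746e+08 W

1.0746e+08


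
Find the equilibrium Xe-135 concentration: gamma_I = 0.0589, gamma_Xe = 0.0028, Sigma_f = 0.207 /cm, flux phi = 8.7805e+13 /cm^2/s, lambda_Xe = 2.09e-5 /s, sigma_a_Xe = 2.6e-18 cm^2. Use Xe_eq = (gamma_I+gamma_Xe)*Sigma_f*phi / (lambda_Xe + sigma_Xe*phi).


Xe_eq = (gamma_I + gamma_Xe) * Sigma_f * phi / (lambda_Xe + sigma_Xe * phi)
Numerator = (0.0589 + 0.0028) * 0.207 * 8.7805e+13 = 1.121437e+12
Denominator = 2.09e-5 + 2.6e-18 * 8.7805e+13 = 2.491930e-04
Xe_eq = 1.121437e+12 / 2.491930e-04 = 4.5003e+15 /cm^3

4.5003e+15


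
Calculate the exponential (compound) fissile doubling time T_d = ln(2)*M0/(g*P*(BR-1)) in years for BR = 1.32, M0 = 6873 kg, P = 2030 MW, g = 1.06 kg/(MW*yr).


Breeding gain G = BR - 1 = 1.32 - 1 = 0.32
Fissile production rate = g * P * G = 1.06 * 2030 * 0.32 = 688.576 kg/yr
T_d = ln(2) * M0 / (g * P * G)
T_d = ln(2) * 6873 / 688.576 = 6.9186 yr

6.9186


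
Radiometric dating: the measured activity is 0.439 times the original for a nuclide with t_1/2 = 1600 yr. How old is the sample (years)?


lambda = ln(2) / t_half = ln(2) / 1600 = 4.332170e-04 /yr
t = -ln(A/A0) / lambda
t = -ln(0.439) / 4.332170e-04
t = 1900.3 yr

1900.3


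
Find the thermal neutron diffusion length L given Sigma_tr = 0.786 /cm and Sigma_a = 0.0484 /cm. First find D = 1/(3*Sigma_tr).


D = 1 / (3 * Sigma_tr) = 1 / (3 * 0.786) = 0.4240882 cm
L = sqrt(D / Sigma_a)
L = sqrt(0.4240882 / 0.0484)
L = 2.9601 cm

2.9601


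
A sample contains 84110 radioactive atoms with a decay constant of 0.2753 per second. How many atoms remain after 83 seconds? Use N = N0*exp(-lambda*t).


N = N0 * exp(-lambda * t)
N = 84110 * exp(-0.2753 * 83)
N = 1.0029e-05

1.0029e-05


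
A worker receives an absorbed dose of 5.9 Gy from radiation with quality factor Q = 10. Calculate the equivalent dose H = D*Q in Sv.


H = D * Q
H = 5.9 * 10
H = 59.000 Sv

59.000


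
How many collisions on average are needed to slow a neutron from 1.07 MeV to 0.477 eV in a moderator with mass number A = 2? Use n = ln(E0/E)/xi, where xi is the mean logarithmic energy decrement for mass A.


xi = 1 + (A-1)^2/(2A)*ln((A-1)/(A+1)) = 0.7253469 (for A = 2)
n = ln(E0/E) / xi
n = ln(1.07e6 / 0.477) / 0.7253469
n = ln(2.243187e+06) / 0.7253469 = 20.161

20.161


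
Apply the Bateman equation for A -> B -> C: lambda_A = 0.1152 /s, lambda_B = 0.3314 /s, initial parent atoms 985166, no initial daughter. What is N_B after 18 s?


N_B(t) = lambda_A * N_A0 / (lambda_B - lambda_A) * [exp(-lambda_A*t) - exp(-lambda_B*t)]
exp(-0.1152*18) = 0.1257323; exp(-0.3314*18) = 0.002566531
N_B = 0.1152 * 985166 / (0.3314 - 0.1152) * (0.1257323 - 0.002566531)
N_B = 64654

64654


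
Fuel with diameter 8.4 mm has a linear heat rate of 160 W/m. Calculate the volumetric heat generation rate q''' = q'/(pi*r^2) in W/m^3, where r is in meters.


r = D / 2 / 1000 = 8.4 / 2 / 1000 = 0.0042 m
q''' = q' / (pi * r^2)
q''' = 160 / (pi * 0.0042^2)
q''' = 2.8872e+06 W/m^3

2.8872e+06


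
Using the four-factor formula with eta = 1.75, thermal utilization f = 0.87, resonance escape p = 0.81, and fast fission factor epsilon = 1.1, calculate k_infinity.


k_inf = eta * f * p * epsilon
k_inf = 1.75 * 0.87 * 0.81 * 1.1
k_inf = 1.3565

1.3565


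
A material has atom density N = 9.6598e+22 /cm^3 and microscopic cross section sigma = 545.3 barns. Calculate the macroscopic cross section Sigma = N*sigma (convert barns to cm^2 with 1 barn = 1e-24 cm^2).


Sigma = N * sigma_barns * 1e-24
Sigma = 9.6598e+22 * 545.3 * 1e-24
Sigma = 52.675 /cm

52.675


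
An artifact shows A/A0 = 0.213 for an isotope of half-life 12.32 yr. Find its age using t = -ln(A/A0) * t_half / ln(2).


lambda = ln(2) / t_half = ln(2) / 12.32 = 0.05626195 /yr
t = -ln(A/A0) / lambda
t = -ln(0.213) / 0.05626195
t = 27.487 yr

27.487


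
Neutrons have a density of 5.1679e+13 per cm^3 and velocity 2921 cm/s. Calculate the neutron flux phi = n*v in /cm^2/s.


phi = n * v
phi = 5.1679e+13 * 2921
phi = 1.5095e+17 /cm^2/s

1.5095e+17


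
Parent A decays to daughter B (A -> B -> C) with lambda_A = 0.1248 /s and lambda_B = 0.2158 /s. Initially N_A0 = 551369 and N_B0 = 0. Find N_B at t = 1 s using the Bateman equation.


N_B(t) = lambda_A * N_A0 / (lambda_B - lambda_A) * [exp(-lambda_A*t) - exp(-lambda_B*t)]
exp(-0.1248*1) = 0.8826734; exp(-0.2158*1) = 0.8058965
N_B = 0.1248 * 551369 / (0.2158 - 0.1248) * (0.8826734 - 0.8058965)
N_B = 58056

58056


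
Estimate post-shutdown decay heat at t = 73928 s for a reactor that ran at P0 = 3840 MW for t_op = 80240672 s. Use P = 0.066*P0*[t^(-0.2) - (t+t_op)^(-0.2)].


P/P0 = 0.066 * [t^(-0.2) - (t + t_op)^(-0.2)]
P/P0 = 0.066 * [73928^(-0.2) - (73928 + 80240672)^(-0.2)]
P/P0 = 0.066 * [0.1062278 - 0.02624467] = 0.005278887
P = 3840 * 0.005278887 = 20.271 MW

20.271


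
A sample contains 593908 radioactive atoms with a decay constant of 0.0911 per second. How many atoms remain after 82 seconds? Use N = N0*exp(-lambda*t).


N = N0 * exp(-lambda * t)
N = 593908 * exp(-0.0911 * 82)
N = 338.42

338.42


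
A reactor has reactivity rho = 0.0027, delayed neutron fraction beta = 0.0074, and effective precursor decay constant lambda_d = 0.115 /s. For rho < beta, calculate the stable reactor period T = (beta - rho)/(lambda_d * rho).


T = (beta - rho) / (lambda_d * rho)
T = (0.0074 - 0.0027) / (0.115 * 0.0027)
T = 15.137 s

15.137


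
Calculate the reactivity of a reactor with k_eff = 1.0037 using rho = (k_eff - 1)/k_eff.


rho = (k_eff - 1) / k_eff
rho = (1.0037 - 1) / 1.0037
rho = 0.0036864

0.0036864


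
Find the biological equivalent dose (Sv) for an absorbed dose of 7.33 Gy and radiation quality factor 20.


H = D * Q
H = 7.33 * 20
H = 146.60 Sv

146.60


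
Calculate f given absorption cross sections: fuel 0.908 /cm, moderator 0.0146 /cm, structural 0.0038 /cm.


f = Sigma_a_fuel / (Sigma_a_fuel + Sigma_a_mod + Sigma_a_other)
f = 0.908 / (0.908 + 0.0146 + 0.0038)
f = 0.98014

0.98014


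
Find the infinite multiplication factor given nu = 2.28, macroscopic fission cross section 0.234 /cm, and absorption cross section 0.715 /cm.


k_inf = nu * Sigma_f / Sigma_a
k_inf = 2.28 * 0.234 / 0.715
k_inf = 0.74618

0.74618


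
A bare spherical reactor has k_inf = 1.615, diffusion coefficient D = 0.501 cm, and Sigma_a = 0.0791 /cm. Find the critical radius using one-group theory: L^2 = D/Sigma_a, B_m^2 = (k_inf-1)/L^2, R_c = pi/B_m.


L^2 = D / Sigma_a = 0.501 / 0.0791 = 6.333755 cm^2
B_m^2 = (k_inf - 1) / L^2 = (1.615 - 1) / 6.333755 = 0.09709880 /cm^2
For a bare sphere: B_g = pi/R, so R_c = pi / sqrt(B_m^2)
R_c = pi / sqrt(0.09709880) = 10.082 cm

10.082


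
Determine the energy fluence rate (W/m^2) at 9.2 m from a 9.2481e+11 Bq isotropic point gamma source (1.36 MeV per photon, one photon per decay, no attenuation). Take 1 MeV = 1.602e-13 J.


psi = A * E * 1.602e-13 / (4*pi*r^2)
psi = 9.2481e+11 * 1.36 * 1.602e-13 / (4*pi*9.2^2)
psi = 1.8944e-04 W/m^2

1.8944e-04


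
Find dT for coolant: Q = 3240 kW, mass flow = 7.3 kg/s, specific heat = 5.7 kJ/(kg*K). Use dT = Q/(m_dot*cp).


dT = Q / (m_dot * cp)
dT = 3240 / (7.3 * 5.7)
dT = 77.866 C

77.866


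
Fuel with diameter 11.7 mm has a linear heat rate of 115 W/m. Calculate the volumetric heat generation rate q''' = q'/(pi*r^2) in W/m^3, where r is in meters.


r = D / 2 / 1000 = 11.7 / 2 / 1000 = 0.00585 m
q''' = q' / (pi * r^2)
q''' = 115 / (pi * 0.00585^2)
q''' = 1.0696e+06 W/m^3

1.0696e+06


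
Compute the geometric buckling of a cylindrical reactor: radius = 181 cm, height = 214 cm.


B^2 = (2.405/R)^2 + (pi/H)^2
B^2 = (2.405/181)^2 + (pi/214)^2
B^2 = 3.9206e-04 /cm^2

3.9206e-04


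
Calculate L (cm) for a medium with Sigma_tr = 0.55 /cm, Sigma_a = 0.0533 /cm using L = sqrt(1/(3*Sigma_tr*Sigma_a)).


D = 1 / (3 * Sigma_tr) = 1 / (3 * 0.55) = 0.6060606 cm
L = sqrt(D / Sigma_a)
L = sqrt(0.6060606 / 0.0533)
L = 3.3721 cm

3.3721


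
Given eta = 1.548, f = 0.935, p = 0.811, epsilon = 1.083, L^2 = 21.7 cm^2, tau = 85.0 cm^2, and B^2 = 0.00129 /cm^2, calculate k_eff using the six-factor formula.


k_inf = eta*f*p*eps = 1.548*0.935*0.811*1.083 = 1.271253
P_TNL = 1/(1 + L^2*B^2) = 1/(1 + 21.7*0.00129) = 0.9727693
P_FNL = exp(-B^2*tau) = exp(-0.00129*85.0) = 0.8961477
k_eff = k_inf * P_TNL * P_FNL = 1.271253 * 0.9727693 * 0.8961477
k_eff = 1.1082

1.1082


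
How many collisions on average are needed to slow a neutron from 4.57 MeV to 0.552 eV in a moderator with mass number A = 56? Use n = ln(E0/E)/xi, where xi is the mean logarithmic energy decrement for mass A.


xi = 1 + (A-1)^2/(2A)*ln((A-1)/(A+1)) = 0.03529286 (for A = 56)
n = ln(E0/E) / xi
n = ln(4.57e6 / 0.552) / 0.03529286
n = ln(8.278986e+06) / 0.03529286 = 451.34

451.34


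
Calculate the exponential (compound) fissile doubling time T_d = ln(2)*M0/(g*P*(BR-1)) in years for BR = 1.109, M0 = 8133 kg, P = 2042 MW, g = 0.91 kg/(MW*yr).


Breeding gain G = BR - 1 = 1.109 - 1 = 0.109
Fissile production rate = g * P * G = 0.91 * 2042 * 0.109 = 202.54598 kg/yr
T_d = ln(2) * M0 / (g * P * G)
T_d = ln(2) * 8133 / 202.54598 = 27.833 yr

27.833


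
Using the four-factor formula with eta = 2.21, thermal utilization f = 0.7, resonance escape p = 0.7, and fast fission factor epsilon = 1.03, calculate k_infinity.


k_inf = eta * f * p * epsilon
k_inf = 2.21 * 0.7 * 0.7 * 1.03
k_inf = 1.1154

1.1154


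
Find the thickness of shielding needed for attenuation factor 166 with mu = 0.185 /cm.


x = ln(factor) / mu
x = ln(166) / 0.185
x = 27.632 cm

27.632


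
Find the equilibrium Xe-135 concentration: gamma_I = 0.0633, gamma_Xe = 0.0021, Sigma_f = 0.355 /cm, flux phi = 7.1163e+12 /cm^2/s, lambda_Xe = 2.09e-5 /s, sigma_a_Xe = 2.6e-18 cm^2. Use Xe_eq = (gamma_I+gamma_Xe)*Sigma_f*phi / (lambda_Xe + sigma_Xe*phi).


Xe_eq = (gamma_I + gamma_Xe) * Sigma_f * phi / (lambda_Xe + sigma_Xe * phi)
Numerator = (0.0633 + 0.0021) * 0.355 * 7.1163e+12 = 1.652191e+11
Denominator = 2.09e-5 + 2.6e-18 * 7.1163e+12 = 3.940238e-05
Xe_eq = 1.652191e+11 / 3.940238e-05 = 4.1931e+15 /cm^3

4.1931e+15


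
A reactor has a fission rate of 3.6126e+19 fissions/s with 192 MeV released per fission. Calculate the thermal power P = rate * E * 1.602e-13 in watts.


P = fission_rate * E_MeV * 1.602e-13
P = 3.6126e+19 * 192 * 1.602e-13
P = 1.1112e+09 W

1.1112e+09


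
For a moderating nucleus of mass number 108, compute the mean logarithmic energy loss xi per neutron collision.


xi = 1 + (A-1)^2/(2A) * ln((A-1)/(A+1))
xi = 1 + (108-1)^2/(2*108) * ln((108-1)/(108 +1))
xi = 0.018405

0.018405


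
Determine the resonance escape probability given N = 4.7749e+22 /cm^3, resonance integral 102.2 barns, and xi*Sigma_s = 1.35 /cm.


p = exp(-N * I * 1e-24 / (xi*Sigma_s))
p = exp(-4.7749e+22 * 102.2 * 1e-24 / 1.35)
p = 0.026923

0.026923


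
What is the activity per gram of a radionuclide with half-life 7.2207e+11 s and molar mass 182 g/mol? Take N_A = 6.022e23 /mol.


lambda = ln(2) / t_half = ln(2) / 7.2207e+11 = 9.599446e-13 /s
SA = lambda * N_A / M
SA = 9.599446e-13 * 6.022e23 / 182
SA = 3.1763e+09 Bq/g

3.1763e+09


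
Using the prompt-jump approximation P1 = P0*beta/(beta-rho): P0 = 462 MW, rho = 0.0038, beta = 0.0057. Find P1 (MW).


P1/P0 = beta / (beta - rho)
P1/P0 = 0.0057 / (0.0057 - 0.0038) = 3.000000
P1 = 462 * 3.000000 = 1386.0 MW

1386.0


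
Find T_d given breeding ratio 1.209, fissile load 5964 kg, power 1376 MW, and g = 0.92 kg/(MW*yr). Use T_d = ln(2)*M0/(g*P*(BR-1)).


Breeding gain G = BR - 1 = 1.209 - 1 = 0.209
Fissile production rate = g * P * G = 0.92 * 1376 * 0.209 = 264.57728 kg/yr
T_d = ln(2) * M0 / (g * P * G)
T_d = ln(2) * 5964 / 264.57728 = 15.625 yr

15.625


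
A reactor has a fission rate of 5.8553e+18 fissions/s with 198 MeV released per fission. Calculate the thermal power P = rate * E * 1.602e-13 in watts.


P = fission_rate * E_MeV * 1.602e-13
P = 5.8553e+18 * 198 * 1.602e-13
P = 1.8573e+08 W

1.8573e+08


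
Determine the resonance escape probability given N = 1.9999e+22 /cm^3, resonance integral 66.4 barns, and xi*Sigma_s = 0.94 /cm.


p = exp(-N * I * 1e-24 / (xi*Sigma_s))
p = exp(-1.9999e+22 * 66.4 * 1e-24 / 0.94)
p = 0.24349

0.24349


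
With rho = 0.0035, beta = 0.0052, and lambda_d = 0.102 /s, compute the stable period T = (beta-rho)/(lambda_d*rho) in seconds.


T = (beta - rho) / (lambda_d * rho)
T = (0.0052 - 0.0035) / (0.102 * 0.0035)
T = 4.7619 s

4.7619


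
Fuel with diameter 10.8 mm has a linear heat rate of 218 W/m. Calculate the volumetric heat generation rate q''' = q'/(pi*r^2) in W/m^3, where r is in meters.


r = D / 2 / 1000 = 10.8 / 2 / 1000 = 0.0054 m
q''' = q' / (pi * r^2)
q''' = 218 / (pi * 0.0054^2)
q''' = 2.3797e+06 W/m^3

2.3797e+06


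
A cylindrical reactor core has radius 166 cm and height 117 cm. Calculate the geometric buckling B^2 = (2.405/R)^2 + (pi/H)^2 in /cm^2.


B^2 = (2.405/R)^2 + (pi/H)^2
B^2 = (2.405/166)^2 + (pi/117)^2
B^2 = 9.3089e-04 /cm^2

9.3089e-04


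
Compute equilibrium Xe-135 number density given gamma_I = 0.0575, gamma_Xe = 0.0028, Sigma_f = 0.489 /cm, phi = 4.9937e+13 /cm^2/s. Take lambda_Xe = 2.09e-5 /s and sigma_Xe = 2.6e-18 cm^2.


Xe_eq = (gamma_I + gamma_Xe) * Sigma_f * phi / (lambda_Xe + sigma_Xe * phi)
Numerator = (0.0575 + 0.0028) * 0.489 * 4.9937e+13 = 1.472477e+12
Denominator = 2.09e-5 + 2.6e-18 * 4.9937e+13 = 1.507362e-04
Xe_eq = 1.472477e+12 / 1.507362e-04 = 9.7686e+15 /cm^3

9.7686e+15


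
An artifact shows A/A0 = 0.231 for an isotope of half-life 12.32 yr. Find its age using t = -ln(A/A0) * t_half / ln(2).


lambda = ln(2) / t_half = ln(2) / 12.32 = 0.05626195 /yr
t = -ln(A/A0) / lambda
t = -ln(0.231) / 0.05626195
t = 26.045 yr

26.045


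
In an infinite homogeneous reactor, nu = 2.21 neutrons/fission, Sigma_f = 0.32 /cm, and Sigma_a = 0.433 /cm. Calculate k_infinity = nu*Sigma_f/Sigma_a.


k_inf = nu * Sigma_f / Sigma_a
k_inf = 2.21 * 0.32 / 0.433
k_inf = 1.6333

1.6333


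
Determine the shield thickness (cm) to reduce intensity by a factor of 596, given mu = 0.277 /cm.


x = ln(factor) / mu
x = ln(596) / 0.277
x = 23.069 cm

23.069


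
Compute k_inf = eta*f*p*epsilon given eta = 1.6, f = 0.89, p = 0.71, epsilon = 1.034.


k_inf = eta * f * p * epsilon
k_inf = 1.6 * 0.89 * 0.71 * 1.034
k_inf = 1.0454

1.0454


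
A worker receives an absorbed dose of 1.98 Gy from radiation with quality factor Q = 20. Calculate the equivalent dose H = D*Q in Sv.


H = D * Q
H = 1.98 * 20
H = 39.600 Sv

39.600


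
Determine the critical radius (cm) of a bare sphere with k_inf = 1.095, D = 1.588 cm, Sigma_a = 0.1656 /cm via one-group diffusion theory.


L^2 = D / Sigma_a = 1.588 / 0.1656 = 9.589372 cm^2
B_m^2 = (k_inf - 1) / L^2 = (1.095 - 1) / 9.589372 = 0.009906801 /cm^2
For a bare sphere: B_g = pi/R, so R_c = pi / sqrt(B_m^2)
R_c = pi / sqrt(0.009906801) = 31.563 cm

31.563


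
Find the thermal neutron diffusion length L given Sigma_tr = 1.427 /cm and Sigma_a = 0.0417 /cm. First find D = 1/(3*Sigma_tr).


D = 1 / (3 * Sigma_tr) = 1 / (3 * 1.427) = 0.2335903 cm
L = sqrt(D / Sigma_a)
L = sqrt(0.2335903 / 0.0417)
L = 2.3668 cm

2.3668


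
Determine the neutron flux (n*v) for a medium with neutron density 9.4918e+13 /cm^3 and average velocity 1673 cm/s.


phi = n * v
phi = 9.4918e+13 * 1673
phi = 1.5880e+17 /cm^2/s

1.5880e+17


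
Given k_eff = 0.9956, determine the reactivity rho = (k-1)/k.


rho = (k_eff - 1) / k_eff
rho = (0.9956 - 1) / 0.9956
rho = -0.0044194

-0.0044194


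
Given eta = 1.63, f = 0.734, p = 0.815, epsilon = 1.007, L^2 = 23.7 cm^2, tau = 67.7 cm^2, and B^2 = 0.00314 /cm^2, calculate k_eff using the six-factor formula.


k_inf = eta*f*p*eps = 1.63*0.734*0.815*1.007 = 0.9819079
P_TNL = 1/(1 + L^2*B^2) = 1/(1 + 23.7*0.00314) = 0.9307365
P_FNL = exp(-B^2*tau) = exp(-0.00314*67.7) = 0.8084973
k_eff = k_inf * P_TNL * P_FNL = 0.9819079 * 0.9307365 * 0.8084973
k_eff = 0.73888

0.73888


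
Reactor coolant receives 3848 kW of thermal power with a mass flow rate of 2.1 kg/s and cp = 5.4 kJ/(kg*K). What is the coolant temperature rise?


dT = Q / (m_dot * cp)
dT = 3848 / (2.1 * 5.4)
dT = 339.33 C

339.33


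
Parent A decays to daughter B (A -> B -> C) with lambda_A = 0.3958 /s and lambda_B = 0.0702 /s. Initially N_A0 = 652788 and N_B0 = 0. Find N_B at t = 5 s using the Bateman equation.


N_B(t) = lambda_A * N_A0 / (lambda_B - lambda_A) * [exp(-lambda_A*t) - exp(-lambda_B*t)]
exp(-0.3958*5) = 0.1382074; exp(-0.0702*5) = 0.7039838
N_B = 0.3958 * 652788 / (0.0702 - 0.3958) * (0.1382074 - 0.7039838)
N_B = 448961

448961


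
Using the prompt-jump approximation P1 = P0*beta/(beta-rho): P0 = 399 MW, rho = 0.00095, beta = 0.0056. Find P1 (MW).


P1/P0 = beta / (beta - rho)
P1/P0 = 0.0056 / (0.0056 - 0.00095) = 1.204301
P1 = 399 * 1.204301 = 480.52 MW

480.52


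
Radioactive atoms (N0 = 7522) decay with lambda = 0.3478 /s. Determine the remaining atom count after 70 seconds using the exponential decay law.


N = N0 * exp(-lambda * t)
N = 7522 * exp(-0.3478 * 70)
N = 2.0091e-07

2.0091e-07


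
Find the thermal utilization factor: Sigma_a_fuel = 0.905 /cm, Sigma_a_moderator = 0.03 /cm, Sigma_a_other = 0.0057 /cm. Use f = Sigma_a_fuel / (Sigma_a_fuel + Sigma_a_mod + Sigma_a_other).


f = Sigma_a_fuel / (Sigma_a_fuel + Sigma_a_mod + Sigma_a_other)
f = 0.905 / (0.905 + 0.03 + 0.0057)
f = 0.96205

0.96205


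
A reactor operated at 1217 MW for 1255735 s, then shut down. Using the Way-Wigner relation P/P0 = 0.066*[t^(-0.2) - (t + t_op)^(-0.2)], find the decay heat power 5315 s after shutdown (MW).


P/P0 = 0.066 * [t^(-0.2) - (t + t_op)^(-0.2)]
P/P0 = 0.066 * [5315^(-0.2) - (5315 + 1255735)^(-0.2)]
P/P0 = 0.066 * [0.1798454 - 0.06023564] = 0.007894244
P = 1217 * 0.007894244 = 9.6073 MW

9.6073


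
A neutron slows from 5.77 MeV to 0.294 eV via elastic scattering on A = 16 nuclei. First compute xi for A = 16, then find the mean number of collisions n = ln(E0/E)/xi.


xi = 1 + (A-1)^2/(2A)*ln((A-1)/(A+1)) = 0.1199467 (for A = 16)
n = ln(E0/E) / xi
n = ln(5.77e6 / 0.294) / 0.1199467
n = ln(1.962585e+07) / 0.1199467 = 140.00

140.00


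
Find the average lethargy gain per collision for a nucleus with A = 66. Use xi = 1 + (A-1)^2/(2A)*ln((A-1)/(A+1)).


xi = 1 + (A-1)^2/(2A) * ln((A-1)/(A+1))
xi = 1 + (66-1)^2/(2*66) * ln((66-1)/(66 +1))
xi = 0.029999

0.029999


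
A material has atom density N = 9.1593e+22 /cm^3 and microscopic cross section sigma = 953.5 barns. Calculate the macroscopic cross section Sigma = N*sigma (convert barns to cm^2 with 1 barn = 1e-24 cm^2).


Sigma = N * sigma_barns * 1e-24
Sigma = 9.1593e+22 * 953.5 * 1e-24
Sigma = 87.334 /cm

87.334


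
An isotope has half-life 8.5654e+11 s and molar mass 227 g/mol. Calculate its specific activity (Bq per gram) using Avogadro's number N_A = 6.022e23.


lambda = ln(2) / t_half = ln(2) / 8.5654e+11 = 8.092409e-13 /s
SA = lambda * N_A / M
SA = 8.092409e-13 * 6.022e23 / 227
SA = 2.1468e+09 Bq/g

2.1468e+09


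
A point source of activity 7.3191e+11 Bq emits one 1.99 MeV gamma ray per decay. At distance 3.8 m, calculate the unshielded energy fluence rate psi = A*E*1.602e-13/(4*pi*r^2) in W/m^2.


psi = A * E * 1.602e-13 / (4*pi*r^2)
psi = 7.3191e+11 * 1.99 * 1.602e-13 / (4*pi*3.8^2)
psi = 0.0012859 W/m^2

0.0012859


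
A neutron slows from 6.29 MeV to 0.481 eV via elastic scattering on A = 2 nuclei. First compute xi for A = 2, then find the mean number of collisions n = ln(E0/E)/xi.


xi = 1 + (A-1)^2/(2A)*ln((A-1)/(A+1)) = 0.7253469 (for A = 2)
n = ln(E0/E) / xi
n = ln(6.29e6 / 0.481) / 0.7253469
n = ln(1.307692e+07) / 0.7253469 = 22.591

22.591


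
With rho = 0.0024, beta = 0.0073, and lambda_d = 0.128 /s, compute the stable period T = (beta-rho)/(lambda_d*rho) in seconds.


T = (beta - rho) / (lambda_d * rho)
T = (0.0073 - 0.0024) / (0.128 * 0.0024)
T = 15.951 s

15.951


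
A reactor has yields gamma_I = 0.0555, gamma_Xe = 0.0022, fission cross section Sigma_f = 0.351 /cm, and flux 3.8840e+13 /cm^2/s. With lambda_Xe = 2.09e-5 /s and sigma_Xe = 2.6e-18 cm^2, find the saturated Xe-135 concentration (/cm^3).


Xe_eq = (gamma_I + gamma_Xe) * Sigma_f * phi / (lambda_Xe + sigma_Xe * phi)
Numerator = (0.0555 + 0.0022) * 0.351 * 3.8840e+13 = 7.866149e+11
Denominator = 2.09e-5 + 2.6e-18 * 3.8840e+13 = 1.218840e-04
Xe_eq = 7.866149e+11 / 1.218840e-04 = 6.4538e+15 /cm^3

6.4538e+15


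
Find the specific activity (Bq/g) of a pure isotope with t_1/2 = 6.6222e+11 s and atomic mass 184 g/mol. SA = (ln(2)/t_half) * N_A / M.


lambda = ln(2) / t_half = ln(2) / 6.6222e+11 = 1.046702e-12 /s
SA = lambda * N_A / M
SA = 1.046702e-12 * 6.022e23 / 184
SA = 3.4257e+09 Bq/g

3.4257e+09


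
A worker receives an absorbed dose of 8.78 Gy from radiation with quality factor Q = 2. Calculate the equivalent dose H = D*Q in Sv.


H = D * Q
H = 8.78 * 2
H = 17.560 Sv

17.560


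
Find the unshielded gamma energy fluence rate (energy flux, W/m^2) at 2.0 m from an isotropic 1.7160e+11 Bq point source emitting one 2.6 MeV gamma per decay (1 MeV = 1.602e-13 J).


psi = A * E * 1.602e-13 / (4*pi*r^2)
psi = 1.7160e+11 * 2.6 * 1.602e-13 / (4*pi*2.0^2)
psi = 0.0014219 W/m^2

0.0014219


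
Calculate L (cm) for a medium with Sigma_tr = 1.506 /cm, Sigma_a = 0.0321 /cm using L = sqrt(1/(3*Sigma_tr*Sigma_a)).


D = 1 / (3 * Sigma_tr) = 1 / (3 * 1.506) = 0.2213369 cm
L = sqrt(D / Sigma_a)
L = sqrt(0.2213369 / 0.0321)
L = 2.6259 cm

2.6259


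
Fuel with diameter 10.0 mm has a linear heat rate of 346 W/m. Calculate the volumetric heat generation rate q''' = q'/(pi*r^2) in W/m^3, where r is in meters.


r = D / 2 / 1000 = 10.0 / 2 / 1000 = 0.005 m
q''' = q' / (pi * r^2)
q''' = 346 / (pi * 0.005^2)
q''' = 4.4054e+06 W/m^3

4.4054e+06


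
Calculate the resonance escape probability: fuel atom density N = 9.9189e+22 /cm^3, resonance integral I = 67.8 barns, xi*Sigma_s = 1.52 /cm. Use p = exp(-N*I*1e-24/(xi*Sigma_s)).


p = exp(-N * I * 1e-24 / (xi*Sigma_s))
p = exp(-9.9189e+22 * 67.8 * 1e-24 / 1.52)
p = 0.011982

0.011982


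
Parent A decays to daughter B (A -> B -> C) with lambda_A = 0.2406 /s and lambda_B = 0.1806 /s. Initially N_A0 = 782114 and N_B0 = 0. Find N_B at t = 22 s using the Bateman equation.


N_B(t) = lambda_A * N_A0 / (lambda_B - lambda_A) * [exp(-lambda_A*t) - exp(-lambda_B*t)]
exp(-0.2406*22) = 0.005025652; exp(-0.1806*22) = 0.01881313
N_B = 0.2406 * 782114 / (0.1806 - 0.2406) * (0.005025652 - 0.01881313)
N_B = 43241

43241


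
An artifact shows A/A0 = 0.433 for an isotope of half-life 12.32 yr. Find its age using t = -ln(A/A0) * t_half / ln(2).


lambda = ln(2) / t_half = ln(2) / 12.32 = 0.05626195 /yr
t = -ln(A/A0) / lambda
t = -ln(0.433) / 0.05626195
t = 14.877 yr

14.877


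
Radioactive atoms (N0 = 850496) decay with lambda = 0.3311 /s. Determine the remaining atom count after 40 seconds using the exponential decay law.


N = N0 * exp(-lambda * t)
N = 850496 * exp(-0.3311 * 40)
N = 1.5062

1.5062


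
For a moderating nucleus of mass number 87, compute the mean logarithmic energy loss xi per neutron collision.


xi = 1 + (A-1)^2/(2A) * ln((A-1)/(A+1))
xi = 1 + (87-1)^2/(2*87) * ln((87-1)/(87 +1))
xi = 0.022813

0.022813


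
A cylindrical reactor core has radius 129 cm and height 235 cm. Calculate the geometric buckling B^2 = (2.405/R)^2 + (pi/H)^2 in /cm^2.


B^2 = (2.405/R)^2 + (pi/H)^2
B^2 = (2.405/129)^2 + (pi/235)^2
B^2 = 5.2629e-04 /cm^2

5.2629e-04


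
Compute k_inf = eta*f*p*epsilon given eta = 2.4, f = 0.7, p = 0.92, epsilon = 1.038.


k_inf = eta * f * p * epsilon
k_inf = 2.4 * 0.7 * 0.92 * 1.038
k_inf = 1.6043

1.6043


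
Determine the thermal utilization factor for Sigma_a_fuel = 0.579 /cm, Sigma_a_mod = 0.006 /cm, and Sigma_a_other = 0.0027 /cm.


f = Sigma_a_fuel / (Sigma_a_fuel + Sigma_a_mod + Sigma_a_other)
f = 0.579 / (0.579 + 0.006 + 0.0027)
f = 0.98520

0.98520


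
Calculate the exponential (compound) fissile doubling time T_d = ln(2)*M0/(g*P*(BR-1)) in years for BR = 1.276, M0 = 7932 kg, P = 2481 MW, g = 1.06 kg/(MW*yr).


Breeding gain G = BR - 1 = 1.276 - 1 = 0.276
Fissile production rate = g * P * G = 1.06 * 2481 * 0.276 = 725.84136 kg/yr
T_d = ln(2) * M0 / (g * P * G)
T_d = ln(2) * 7932 / 725.84136 = 7.5747 yr

7.5747


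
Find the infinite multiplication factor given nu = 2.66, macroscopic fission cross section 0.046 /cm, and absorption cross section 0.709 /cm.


k_inf = nu * Sigma_f / Sigma_a
k_inf = 2.66 * 0.046 / 0.709
k_inf = 0.17258

0.17258


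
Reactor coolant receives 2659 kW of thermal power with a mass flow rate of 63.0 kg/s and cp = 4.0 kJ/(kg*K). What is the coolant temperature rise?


dT = Q / (m_dot * cp)
dT = 2659 / (63.0 * 4.0)
dT = 10.552 C

10.552


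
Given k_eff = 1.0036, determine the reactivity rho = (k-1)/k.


rho = (k_eff - 1) / k_eff
rho = (1.0036 - 1) / 1.0036
rho = 0.0035871

0.0035871


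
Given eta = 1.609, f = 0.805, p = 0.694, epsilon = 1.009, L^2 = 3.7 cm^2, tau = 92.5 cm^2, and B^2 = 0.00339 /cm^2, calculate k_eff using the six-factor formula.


k_inf = eta*f*p*eps = 1.609*0.805*0.694*1.009 = 0.9069901
P_TNL = 1/(1 + L^2*B^2) = 1/(1 + 3.7*0.00339) = 0.9876124
P_FNL = exp(-B^2*tau) = exp(-0.00339*92.5) = 0.7308296
k_eff = k_inf * P_TNL * P_FNL = 0.9069901 * 0.9876124 * 0.7308296
k_eff = 0.65464

0.65464


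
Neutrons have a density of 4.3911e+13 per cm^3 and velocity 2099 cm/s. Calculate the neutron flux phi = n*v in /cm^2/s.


phi = n * v
phi = 4.3911e+13 * 2099
phi = 9.2169e+16 /cm^2/s

9.2169e+16


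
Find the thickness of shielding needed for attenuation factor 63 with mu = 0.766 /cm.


x = ln(factor) / mu
x = ln(63) / 0.766
x = 5.4088 cm

5.4088


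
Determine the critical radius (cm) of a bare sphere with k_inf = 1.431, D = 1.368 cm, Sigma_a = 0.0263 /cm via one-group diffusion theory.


L^2 = D / Sigma_a = 1.368 / 0.0263 = 52.01521 cm^2
B_m^2 = (k_inf - 1) / L^2 = (1.431 - 1) / 52.01521 = 0.008286038 /cm^2
For a bare sphere: B_g = pi/R, so R_c = pi / sqrt(B_m^2)
R_c = pi / sqrt(0.008286038) = 34.512 cm

34.512


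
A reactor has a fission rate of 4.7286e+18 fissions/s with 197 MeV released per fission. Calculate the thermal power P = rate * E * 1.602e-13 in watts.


P = fission_rate * E_MeV * 1.602e-13
P = 4.7286e+18 * 197 * 1.602e-13
P = 1.4923e+08 W

1.4923e+08


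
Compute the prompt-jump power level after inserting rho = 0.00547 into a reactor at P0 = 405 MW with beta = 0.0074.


P1/P0 = beta / (beta - rho)
P1/P0 = 0.0074 / (0.0074 - 0.00547) = 3.834197
P1 = 405 * 3.834197 = 1552.8 MW

1552.8
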